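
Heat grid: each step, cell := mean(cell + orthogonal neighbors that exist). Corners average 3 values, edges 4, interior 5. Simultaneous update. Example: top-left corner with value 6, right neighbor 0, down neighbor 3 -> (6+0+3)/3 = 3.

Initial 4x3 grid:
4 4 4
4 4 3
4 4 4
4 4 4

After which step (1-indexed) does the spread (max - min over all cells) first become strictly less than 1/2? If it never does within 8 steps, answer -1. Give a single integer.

Answer: 1

Derivation:
Step 1: max=4, min=11/3, spread=1/3
  -> spread < 1/2 first at step 1
Step 2: max=4, min=449/120, spread=31/120
Step 3: max=4, min=4109/1080, spread=211/1080
Step 4: max=7153/1800, min=415103/108000, spread=14077/108000
Step 5: max=428317/108000, min=3747593/972000, spread=5363/48600
Step 6: max=237131/60000, min=112899191/29160000, spread=93859/1166400
Step 7: max=383463533/97200000, min=6788125519/1749600000, spread=4568723/69984000
Step 8: max=11482381111/2916000000, min=408123564371/104976000000, spread=8387449/167961600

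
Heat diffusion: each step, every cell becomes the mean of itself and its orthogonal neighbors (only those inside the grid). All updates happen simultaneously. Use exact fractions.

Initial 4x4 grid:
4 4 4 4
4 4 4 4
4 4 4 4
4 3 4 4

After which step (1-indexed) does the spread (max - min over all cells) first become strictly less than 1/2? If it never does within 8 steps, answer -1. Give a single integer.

Answer: 1

Derivation:
Step 1: max=4, min=11/3, spread=1/3
  -> spread < 1/2 first at step 1
Step 2: max=4, min=449/120, spread=31/120
Step 3: max=4, min=4109/1080, spread=211/1080
Step 4: max=4, min=415157/108000, spread=16843/108000
Step 5: max=35921/9000, min=3749357/972000, spread=130111/972000
Step 6: max=2152841/540000, min=112997633/29160000, spread=3255781/29160000
Step 7: max=2148893/540000, min=3398846309/874800000, spread=82360351/874800000
Step 8: max=386293559/97200000, min=102224683109/26244000000, spread=2074577821/26244000000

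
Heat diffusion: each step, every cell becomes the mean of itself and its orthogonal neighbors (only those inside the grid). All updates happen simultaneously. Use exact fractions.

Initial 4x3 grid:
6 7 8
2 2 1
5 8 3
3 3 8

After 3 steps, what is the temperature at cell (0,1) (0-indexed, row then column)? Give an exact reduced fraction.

Step 1: cell (0,1) = 23/4
Step 2: cell (0,1) = 241/48
Step 3: cell (0,1) = 68239/14400
Full grid after step 3:
  85/18 68239/14400 2065/432
  3483/800 13603/3000 16111/3600
  31567/7200 26111/6000 8323/1800
  9427/2160 33767/7200 2503/540

Answer: 68239/14400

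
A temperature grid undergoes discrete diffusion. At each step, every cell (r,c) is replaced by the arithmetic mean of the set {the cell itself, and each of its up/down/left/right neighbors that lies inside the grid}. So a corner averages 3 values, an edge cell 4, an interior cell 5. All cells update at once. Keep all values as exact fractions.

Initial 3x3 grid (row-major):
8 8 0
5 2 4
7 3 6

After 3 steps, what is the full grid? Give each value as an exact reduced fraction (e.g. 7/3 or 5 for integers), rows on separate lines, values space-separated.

Answer: 967/180 3771/800 1529/360
12313/2400 13993/3000 7241/1800
451/90 32189/7200 4477/1080

Derivation:
After step 1:
  7 9/2 4
  11/2 22/5 3
  5 9/2 13/3
After step 2:
  17/3 199/40 23/6
  219/40 219/50 59/15
  5 547/120 71/18
After step 3:
  967/180 3771/800 1529/360
  12313/2400 13993/3000 7241/1800
  451/90 32189/7200 4477/1080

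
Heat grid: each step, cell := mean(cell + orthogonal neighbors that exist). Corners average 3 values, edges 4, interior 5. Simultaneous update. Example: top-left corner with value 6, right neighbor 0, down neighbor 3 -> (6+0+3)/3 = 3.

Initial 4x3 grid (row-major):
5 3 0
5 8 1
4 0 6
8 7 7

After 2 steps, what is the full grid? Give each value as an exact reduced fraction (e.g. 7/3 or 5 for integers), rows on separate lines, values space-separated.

After step 1:
  13/3 4 4/3
  11/2 17/5 15/4
  17/4 5 7/2
  19/3 11/2 20/3
After step 2:
  83/18 49/15 109/36
  1049/240 433/100 719/240
  253/48 433/100 227/48
  193/36 47/8 47/9

Answer: 83/18 49/15 109/36
1049/240 433/100 719/240
253/48 433/100 227/48
193/36 47/8 47/9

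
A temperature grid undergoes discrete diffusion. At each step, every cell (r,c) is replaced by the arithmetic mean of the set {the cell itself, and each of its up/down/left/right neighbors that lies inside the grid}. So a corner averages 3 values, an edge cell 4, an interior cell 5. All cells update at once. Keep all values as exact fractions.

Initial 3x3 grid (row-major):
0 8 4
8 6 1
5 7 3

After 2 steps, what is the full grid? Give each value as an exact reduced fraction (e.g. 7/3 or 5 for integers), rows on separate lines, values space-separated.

After step 1:
  16/3 9/2 13/3
  19/4 6 7/2
  20/3 21/4 11/3
After step 2:
  175/36 121/24 37/9
  91/16 24/5 35/8
  50/9 259/48 149/36

Answer: 175/36 121/24 37/9
91/16 24/5 35/8
50/9 259/48 149/36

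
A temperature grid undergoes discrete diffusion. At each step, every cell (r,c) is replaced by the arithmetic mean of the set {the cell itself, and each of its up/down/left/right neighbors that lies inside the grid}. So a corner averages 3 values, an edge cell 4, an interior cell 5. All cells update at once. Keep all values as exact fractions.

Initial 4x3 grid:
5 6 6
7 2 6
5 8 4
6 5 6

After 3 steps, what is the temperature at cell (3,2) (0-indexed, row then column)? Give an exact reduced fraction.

Step 1: cell (3,2) = 5
Step 2: cell (3,2) = 23/4
Step 3: cell (3,2) = 3881/720
Full grid after step 3:
  497/90 8323/1600 3911/720
  4239/800 5553/1000 1549/300
  41411/7200 7967/1500 2227/400
  6019/1080 82777/14400 3881/720

Answer: 3881/720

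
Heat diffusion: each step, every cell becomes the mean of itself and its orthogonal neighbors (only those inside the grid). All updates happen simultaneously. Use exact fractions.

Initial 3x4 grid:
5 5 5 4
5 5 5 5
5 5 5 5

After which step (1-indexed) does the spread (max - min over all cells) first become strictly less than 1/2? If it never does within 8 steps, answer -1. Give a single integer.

Step 1: max=5, min=14/3, spread=1/3
  -> spread < 1/2 first at step 1
Step 2: max=5, min=85/18, spread=5/18
Step 3: max=5, min=1039/216, spread=41/216
Step 4: max=5, min=125383/25920, spread=4217/25920
Step 5: max=35921/7200, min=7566851/1555200, spread=38417/311040
Step 6: max=717403/144000, min=455359789/93312000, spread=1903471/18662400
Step 7: max=21484241/4320000, min=27392610911/5598720000, spread=18038617/223948800
Step 8: max=1931073241/388800000, min=1646347817149/335923200000, spread=883978523/13436928000

Answer: 1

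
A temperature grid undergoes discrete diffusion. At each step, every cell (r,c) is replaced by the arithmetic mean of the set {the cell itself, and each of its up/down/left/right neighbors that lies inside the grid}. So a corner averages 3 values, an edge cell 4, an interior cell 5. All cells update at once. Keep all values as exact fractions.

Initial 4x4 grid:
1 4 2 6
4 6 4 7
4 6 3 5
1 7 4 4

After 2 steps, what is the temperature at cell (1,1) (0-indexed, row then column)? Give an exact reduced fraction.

Step 1: cell (1,1) = 24/5
Step 2: cell (1,1) = 107/25
Full grid after step 2:
  10/3 301/80 333/80 29/6
  153/40 107/25 231/50 393/80
  167/40 453/100 93/20 1139/240
  49/12 91/20 133/30 163/36

Answer: 107/25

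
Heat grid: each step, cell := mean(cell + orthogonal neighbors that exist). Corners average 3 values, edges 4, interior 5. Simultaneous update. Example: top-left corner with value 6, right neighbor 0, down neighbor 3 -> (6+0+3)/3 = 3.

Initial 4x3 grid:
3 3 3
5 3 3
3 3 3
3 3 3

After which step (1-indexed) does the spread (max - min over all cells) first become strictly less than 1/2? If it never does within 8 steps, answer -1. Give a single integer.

Step 1: max=11/3, min=3, spread=2/3
Step 2: max=211/60, min=3, spread=31/60
Step 3: max=1831/540, min=3, spread=211/540
  -> spread < 1/2 first at step 3
Step 4: max=178897/54000, min=2747/900, spread=14077/54000
Step 5: max=1598407/486000, min=165683/54000, spread=5363/24300
Step 6: max=47480809/14580000, min=92869/30000, spread=93859/583200
Step 7: max=2834674481/874800000, min=151136467/48600000, spread=4568723/34992000
Step 8: max=169244435629/52488000000, min=4555618889/1458000000, spread=8387449/83980800

Answer: 3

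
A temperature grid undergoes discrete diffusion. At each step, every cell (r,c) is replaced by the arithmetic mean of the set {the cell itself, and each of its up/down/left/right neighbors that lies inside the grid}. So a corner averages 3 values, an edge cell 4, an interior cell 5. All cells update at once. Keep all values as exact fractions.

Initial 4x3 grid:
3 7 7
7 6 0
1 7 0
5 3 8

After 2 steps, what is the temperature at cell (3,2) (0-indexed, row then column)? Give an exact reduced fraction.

Answer: 79/18

Derivation:
Step 1: cell (3,2) = 11/3
Step 2: cell (3,2) = 79/18
Full grid after step 2:
  47/9 1289/240 41/9
  1219/240 441/100 64/15
  313/80 233/50 211/60
  55/12 949/240 79/18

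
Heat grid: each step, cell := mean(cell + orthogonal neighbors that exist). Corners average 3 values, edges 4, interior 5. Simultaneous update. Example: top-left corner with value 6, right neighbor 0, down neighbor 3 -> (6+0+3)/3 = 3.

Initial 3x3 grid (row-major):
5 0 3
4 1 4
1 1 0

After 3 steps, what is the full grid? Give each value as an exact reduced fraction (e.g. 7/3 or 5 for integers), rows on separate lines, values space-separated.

Answer: 5/2 6629/2880 949/432
711/320 831/400 457/240
47/24 4939/2880 731/432

Derivation:
After step 1:
  3 9/4 7/3
  11/4 2 2
  2 3/4 5/3
After step 2:
  8/3 115/48 79/36
  39/16 39/20 2
  11/6 77/48 53/36
After step 3:
  5/2 6629/2880 949/432
  711/320 831/400 457/240
  47/24 4939/2880 731/432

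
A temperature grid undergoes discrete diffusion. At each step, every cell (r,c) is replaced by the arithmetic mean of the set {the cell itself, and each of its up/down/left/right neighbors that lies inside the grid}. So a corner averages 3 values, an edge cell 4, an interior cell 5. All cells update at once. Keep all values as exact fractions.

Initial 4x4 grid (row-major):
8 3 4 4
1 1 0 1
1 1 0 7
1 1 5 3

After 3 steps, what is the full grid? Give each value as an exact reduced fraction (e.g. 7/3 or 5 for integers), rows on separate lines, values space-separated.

After step 1:
  4 4 11/4 3
  11/4 6/5 6/5 3
  1 4/5 13/5 11/4
  1 2 9/4 5
After step 2:
  43/12 239/80 219/80 35/12
  179/80 199/100 43/20 199/80
  111/80 38/25 48/25 267/80
  4/3 121/80 237/80 10/3
After step 3:
  1057/360 6779/2400 259/96 977/360
  5519/2400 2177/1000 2257/1000 1307/480
  3887/2400 833/500 1189/500 6647/2400
  127/90 4397/2400 5837/2400 289/90

Answer: 1057/360 6779/2400 259/96 977/360
5519/2400 2177/1000 2257/1000 1307/480
3887/2400 833/500 1189/500 6647/2400
127/90 4397/2400 5837/2400 289/90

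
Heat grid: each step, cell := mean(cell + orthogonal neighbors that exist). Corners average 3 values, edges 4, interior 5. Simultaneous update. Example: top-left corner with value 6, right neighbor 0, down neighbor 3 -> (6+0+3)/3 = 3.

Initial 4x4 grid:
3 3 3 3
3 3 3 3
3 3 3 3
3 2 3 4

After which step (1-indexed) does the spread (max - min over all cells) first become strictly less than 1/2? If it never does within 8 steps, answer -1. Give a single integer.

Answer: 2

Derivation:
Step 1: max=10/3, min=8/3, spread=2/3
Step 2: max=115/36, min=673/240, spread=281/720
  -> spread < 1/2 first at step 2
Step 3: max=337/108, min=6103/2160, spread=637/2160
Step 4: max=49847/16200, min=185893/64800, spread=2699/12960
Step 5: max=1483559/486000, min=5619919/1944000, spread=314317/1944000
Step 6: max=118091287/38880000, min=169818301/58320000, spread=14637259/116640000
Step 7: max=17647891343/5832000000, min=5119242703/1749600000, spread=1751246999/17496000000
Step 8: max=176038812857/58320000000, min=154190222293/52488000000, spread=42447092783/524880000000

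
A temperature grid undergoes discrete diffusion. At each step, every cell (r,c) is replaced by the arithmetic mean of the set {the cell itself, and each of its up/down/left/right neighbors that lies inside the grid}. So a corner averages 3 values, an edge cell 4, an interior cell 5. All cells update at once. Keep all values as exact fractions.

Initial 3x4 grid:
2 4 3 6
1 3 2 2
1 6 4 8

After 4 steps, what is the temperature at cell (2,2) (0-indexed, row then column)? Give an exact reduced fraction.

Step 1: cell (2,2) = 5
Step 2: cell (2,2) = 479/120
Step 3: cell (2,2) = 727/180
Step 4: cell (2,2) = 40757/10800
Full grid after step 4:
  70163/25920 132361/43200 148553/43200 6151/1620
  54241/19200 74399/24000 16607/4500 337601/86400
  75673/25920 18067/5400 40757/10800 53393/12960

Answer: 40757/10800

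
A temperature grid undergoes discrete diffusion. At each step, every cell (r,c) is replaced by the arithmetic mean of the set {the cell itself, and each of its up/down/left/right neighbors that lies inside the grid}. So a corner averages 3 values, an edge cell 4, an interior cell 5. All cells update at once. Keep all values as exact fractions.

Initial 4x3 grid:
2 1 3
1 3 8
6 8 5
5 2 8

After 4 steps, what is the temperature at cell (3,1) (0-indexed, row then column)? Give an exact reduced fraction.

Answer: 879757/172800

Derivation:
Step 1: cell (3,1) = 23/4
Step 2: cell (3,1) = 1193/240
Step 3: cell (3,1) = 15407/2880
Step 4: cell (3,1) = 879757/172800
Full grid after step 4:
  81287/25920 604639/172800 33209/8640
  40219/10800 287357/72000 1797/400
  47197/10800 349127/72000 18199/3600
  126437/25920 879757/172800 46939/8640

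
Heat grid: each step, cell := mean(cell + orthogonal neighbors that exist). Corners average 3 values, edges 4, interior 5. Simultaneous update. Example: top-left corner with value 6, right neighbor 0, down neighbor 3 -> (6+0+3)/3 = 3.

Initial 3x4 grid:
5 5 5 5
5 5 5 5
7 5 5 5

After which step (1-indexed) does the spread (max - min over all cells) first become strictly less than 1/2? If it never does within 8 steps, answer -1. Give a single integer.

Step 1: max=17/3, min=5, spread=2/3
Step 2: max=50/9, min=5, spread=5/9
Step 3: max=581/108, min=5, spread=41/108
  -> spread < 1/2 first at step 3
Step 4: max=69017/12960, min=5, spread=4217/12960
Step 5: max=4097149/777600, min=18079/3600, spread=38417/155520
Step 6: max=244480211/46656000, min=362597/72000, spread=1903471/9331200
Step 7: max=14597789089/2799360000, min=10915759/2160000, spread=18038617/111974400
Step 8: max=873076182851/167961600000, min=984926759/194400000, spread=883978523/6718464000

Answer: 3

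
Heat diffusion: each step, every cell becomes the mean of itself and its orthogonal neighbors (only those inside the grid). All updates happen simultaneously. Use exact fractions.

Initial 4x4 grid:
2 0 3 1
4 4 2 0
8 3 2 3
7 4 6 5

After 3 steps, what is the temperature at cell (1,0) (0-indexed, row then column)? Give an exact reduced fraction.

Step 1: cell (1,0) = 9/2
Step 2: cell (1,0) = 73/20
Step 3: cell (1,0) = 297/80
Full grid after step 3:
  2077/720 399/160 2719/1440 3707/2160
  297/80 243/80 14789/6000 1529/720
  3329/720 24719/6000 20179/6000 10733/3600
  11297/2160 6817/1440 29341/7200 7957/2160

Answer: 297/80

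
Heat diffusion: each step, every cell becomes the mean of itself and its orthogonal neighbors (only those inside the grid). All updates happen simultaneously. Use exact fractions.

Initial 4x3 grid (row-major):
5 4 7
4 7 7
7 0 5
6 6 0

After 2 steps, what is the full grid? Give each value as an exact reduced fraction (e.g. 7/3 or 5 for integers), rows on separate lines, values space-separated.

Answer: 95/18 1229/240 73/12
281/60 137/25 199/40
16/3 393/100 109/24
163/36 9/2 29/9

Derivation:
After step 1:
  13/3 23/4 6
  23/4 22/5 13/2
  17/4 5 3
  19/3 3 11/3
After step 2:
  95/18 1229/240 73/12
  281/60 137/25 199/40
  16/3 393/100 109/24
  163/36 9/2 29/9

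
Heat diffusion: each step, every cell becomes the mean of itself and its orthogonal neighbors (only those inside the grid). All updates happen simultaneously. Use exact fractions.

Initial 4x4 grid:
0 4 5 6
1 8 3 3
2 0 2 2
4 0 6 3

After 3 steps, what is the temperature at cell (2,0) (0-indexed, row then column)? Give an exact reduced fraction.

Answer: 457/200

Derivation:
Step 1: cell (2,0) = 7/4
Step 2: cell (2,0) = 89/40
Step 3: cell (2,0) = 457/200
Full grid after step 3:
  6217/2160 25303/7200 5627/1440 8887/2160
  4867/1800 3647/1200 4313/1200 2629/720
  457/200 5351/2000 17911/6000 11381/3600
  1613/720 1973/800 20077/7200 6421/2160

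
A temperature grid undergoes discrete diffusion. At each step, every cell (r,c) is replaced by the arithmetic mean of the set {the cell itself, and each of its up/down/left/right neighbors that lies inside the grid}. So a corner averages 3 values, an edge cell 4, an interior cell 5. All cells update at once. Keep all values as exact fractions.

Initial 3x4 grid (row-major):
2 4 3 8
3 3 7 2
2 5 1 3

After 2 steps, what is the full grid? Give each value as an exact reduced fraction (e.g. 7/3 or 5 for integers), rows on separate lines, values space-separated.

Answer: 17/6 159/40 481/120 89/18
397/120 317/100 221/50 109/30
103/36 869/240 239/80 11/3

Derivation:
After step 1:
  3 3 11/2 13/3
  5/2 22/5 16/5 5
  10/3 11/4 4 2
After step 2:
  17/6 159/40 481/120 89/18
  397/120 317/100 221/50 109/30
  103/36 869/240 239/80 11/3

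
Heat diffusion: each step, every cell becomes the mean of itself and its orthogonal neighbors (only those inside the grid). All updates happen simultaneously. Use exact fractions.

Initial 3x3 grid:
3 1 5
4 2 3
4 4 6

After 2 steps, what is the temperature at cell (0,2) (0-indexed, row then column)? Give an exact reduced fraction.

Step 1: cell (0,2) = 3
Step 2: cell (0,2) = 13/4
Full grid after step 2:
  26/9 673/240 13/4
  763/240 84/25 53/15
  15/4 227/60 37/9

Answer: 13/4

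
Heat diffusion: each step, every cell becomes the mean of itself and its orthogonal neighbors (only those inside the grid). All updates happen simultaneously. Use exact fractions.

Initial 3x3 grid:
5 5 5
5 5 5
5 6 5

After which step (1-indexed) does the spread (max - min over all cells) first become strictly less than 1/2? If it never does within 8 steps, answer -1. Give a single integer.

Answer: 1

Derivation:
Step 1: max=16/3, min=5, spread=1/3
  -> spread < 1/2 first at step 1
Step 2: max=1267/240, min=5, spread=67/240
Step 3: max=11237/2160, min=1007/200, spread=1807/10800
Step 4: max=4477963/864000, min=27361/5400, spread=33401/288000
Step 5: max=40109933/7776000, min=2743391/540000, spread=3025513/38880000
Step 6: max=16016926867/3110400000, min=146755949/28800000, spread=53531/995328
Step 7: max=959152925849/186624000000, min=39671116051/7776000000, spread=450953/11943936
Step 8: max=57496103560603/11197440000000, min=4766608610519/933120000000, spread=3799043/143327232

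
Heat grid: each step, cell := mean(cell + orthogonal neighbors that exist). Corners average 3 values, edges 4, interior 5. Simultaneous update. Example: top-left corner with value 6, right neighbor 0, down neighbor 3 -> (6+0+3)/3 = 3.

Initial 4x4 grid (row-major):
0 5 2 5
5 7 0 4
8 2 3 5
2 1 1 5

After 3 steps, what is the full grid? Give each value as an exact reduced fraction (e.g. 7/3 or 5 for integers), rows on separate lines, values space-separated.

After step 1:
  10/3 7/2 3 11/3
  5 19/5 16/5 7/2
  17/4 21/5 11/5 17/4
  11/3 3/2 5/2 11/3
After step 2:
  71/18 409/120 401/120 61/18
  983/240 197/50 157/50 877/240
  1027/240 319/100 327/100 817/240
  113/36 89/30 37/15 125/36
After step 3:
  8243/2160 13171/3600 11951/3600 7477/2160
  29267/7200 21329/6000 4163/1200 24457/7200
  26467/7200 847/240 3713/1200 24841/7200
  7477/2160 5293/1800 5479/1800 6727/2160

Answer: 8243/2160 13171/3600 11951/3600 7477/2160
29267/7200 21329/6000 4163/1200 24457/7200
26467/7200 847/240 3713/1200 24841/7200
7477/2160 5293/1800 5479/1800 6727/2160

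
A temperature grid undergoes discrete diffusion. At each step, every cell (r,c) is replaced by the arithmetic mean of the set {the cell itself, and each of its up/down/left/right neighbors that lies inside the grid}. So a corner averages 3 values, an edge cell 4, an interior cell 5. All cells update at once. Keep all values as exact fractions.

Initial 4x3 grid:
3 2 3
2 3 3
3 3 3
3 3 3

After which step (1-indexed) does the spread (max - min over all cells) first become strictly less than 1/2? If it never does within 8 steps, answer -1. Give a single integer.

Answer: 2

Derivation:
Step 1: max=3, min=7/3, spread=2/3
Step 2: max=3, min=207/80, spread=33/80
  -> spread < 1/2 first at step 2
Step 3: max=3, min=5621/2160, spread=859/2160
Step 4: max=5321/1800, min=347197/129600, spread=7183/25920
Step 5: max=317789/108000, min=20988923/7776000, spread=378377/1555200
Step 6: max=3150211/1080000, min=1274018377/466560000, spread=3474911/18662400
Step 7: max=282146011/97200000, min=76897999643/27993600000, spread=174402061/1119744000
Step 8: max=33680183273/11664000000, min=4641563433937/1679616000000, spread=1667063659/13436928000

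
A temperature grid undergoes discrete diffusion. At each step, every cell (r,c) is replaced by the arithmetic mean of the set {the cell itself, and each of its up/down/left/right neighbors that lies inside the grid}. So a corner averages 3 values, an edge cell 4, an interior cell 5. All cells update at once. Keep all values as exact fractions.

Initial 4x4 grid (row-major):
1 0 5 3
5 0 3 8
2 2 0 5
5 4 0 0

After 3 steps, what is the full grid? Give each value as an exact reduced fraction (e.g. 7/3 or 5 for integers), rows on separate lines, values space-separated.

Answer: 301/144 5491/2400 22457/7200 8357/2160
56/25 4723/2000 17447/6000 12841/3600
2417/900 13903/6000 14749/6000 10109/3600
5941/2160 17611/7200 14923/7200 971/432

Derivation:
After step 1:
  2 3/2 11/4 16/3
  2 2 16/5 19/4
  7/2 8/5 2 13/4
  11/3 11/4 1 5/3
After step 2:
  11/6 33/16 767/240 77/18
  19/8 103/50 147/50 62/15
  323/120 237/100 221/100 35/12
  119/36 541/240 89/48 71/36
After step 3:
  301/144 5491/2400 22457/7200 8357/2160
  56/25 4723/2000 17447/6000 12841/3600
  2417/900 13903/6000 14749/6000 10109/3600
  5941/2160 17611/7200 14923/7200 971/432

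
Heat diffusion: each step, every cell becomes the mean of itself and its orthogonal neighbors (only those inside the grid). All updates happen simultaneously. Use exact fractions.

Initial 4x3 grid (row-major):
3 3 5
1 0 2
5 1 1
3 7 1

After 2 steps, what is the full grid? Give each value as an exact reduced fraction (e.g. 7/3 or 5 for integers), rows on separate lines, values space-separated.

After step 1:
  7/3 11/4 10/3
  9/4 7/5 2
  5/2 14/5 5/4
  5 3 3
After step 2:
  22/9 589/240 97/36
  509/240 56/25 479/240
  251/80 219/100 181/80
  7/2 69/20 29/12

Answer: 22/9 589/240 97/36
509/240 56/25 479/240
251/80 219/100 181/80
7/2 69/20 29/12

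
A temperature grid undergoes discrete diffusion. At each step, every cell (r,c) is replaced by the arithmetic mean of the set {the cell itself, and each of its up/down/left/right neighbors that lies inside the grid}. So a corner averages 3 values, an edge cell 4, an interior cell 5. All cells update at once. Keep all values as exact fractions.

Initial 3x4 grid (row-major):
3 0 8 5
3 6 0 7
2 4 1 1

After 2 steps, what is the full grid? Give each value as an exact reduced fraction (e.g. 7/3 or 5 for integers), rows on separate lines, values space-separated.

Answer: 13/4 121/40 557/120 79/18
111/40 18/5 3 1039/240
13/4 207/80 243/80 31/12

Derivation:
After step 1:
  2 17/4 13/4 20/3
  7/2 13/5 22/5 13/4
  3 13/4 3/2 3
After step 2:
  13/4 121/40 557/120 79/18
  111/40 18/5 3 1039/240
  13/4 207/80 243/80 31/12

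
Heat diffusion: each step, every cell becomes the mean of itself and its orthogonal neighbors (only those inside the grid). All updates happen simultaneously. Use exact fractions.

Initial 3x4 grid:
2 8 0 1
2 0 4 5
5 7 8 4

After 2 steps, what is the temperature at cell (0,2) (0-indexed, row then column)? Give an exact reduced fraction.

Answer: 223/80

Derivation:
Step 1: cell (0,2) = 13/4
Step 2: cell (0,2) = 223/80
Full grid after step 2:
  35/12 279/80 223/80 35/12
  907/240 347/100 201/50 437/120
  143/36 1177/240 1189/240 179/36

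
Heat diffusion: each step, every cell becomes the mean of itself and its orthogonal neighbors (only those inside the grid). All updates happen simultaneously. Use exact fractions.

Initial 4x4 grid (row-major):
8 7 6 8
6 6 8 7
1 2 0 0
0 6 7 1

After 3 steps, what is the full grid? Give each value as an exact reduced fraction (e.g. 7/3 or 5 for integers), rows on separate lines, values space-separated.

After step 1:
  7 27/4 29/4 7
  21/4 29/5 27/5 23/4
  9/4 3 17/5 2
  7/3 15/4 7/2 8/3
After step 2:
  19/3 67/10 33/5 20/3
  203/40 131/25 138/25 403/80
  77/24 91/25 173/50 829/240
  25/9 151/48 799/240 49/18
After step 3:
  2173/360 3731/600 3823/600 4393/720
  5957/1200 1047/200 10343/2000 12407/2400
  13231/3600 22433/6000 5821/1500 26413/7200
  1315/432 23207/7200 22783/7200 1711/540

Answer: 2173/360 3731/600 3823/600 4393/720
5957/1200 1047/200 10343/2000 12407/2400
13231/3600 22433/6000 5821/1500 26413/7200
1315/432 23207/7200 22783/7200 1711/540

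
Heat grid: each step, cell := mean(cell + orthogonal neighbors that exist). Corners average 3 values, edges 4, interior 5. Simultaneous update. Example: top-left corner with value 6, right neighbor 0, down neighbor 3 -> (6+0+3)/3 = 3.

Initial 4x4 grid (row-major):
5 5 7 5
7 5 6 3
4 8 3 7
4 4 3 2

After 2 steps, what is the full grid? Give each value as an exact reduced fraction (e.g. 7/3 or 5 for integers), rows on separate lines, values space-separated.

After step 1:
  17/3 11/2 23/4 5
  21/4 31/5 24/5 21/4
  23/4 24/5 27/5 15/4
  4 19/4 3 4
After step 2:
  197/36 1387/240 421/80 16/3
  343/60 531/100 137/25 47/10
  99/20 269/50 87/20 23/5
  29/6 331/80 343/80 43/12

Answer: 197/36 1387/240 421/80 16/3
343/60 531/100 137/25 47/10
99/20 269/50 87/20 23/5
29/6 331/80 343/80 43/12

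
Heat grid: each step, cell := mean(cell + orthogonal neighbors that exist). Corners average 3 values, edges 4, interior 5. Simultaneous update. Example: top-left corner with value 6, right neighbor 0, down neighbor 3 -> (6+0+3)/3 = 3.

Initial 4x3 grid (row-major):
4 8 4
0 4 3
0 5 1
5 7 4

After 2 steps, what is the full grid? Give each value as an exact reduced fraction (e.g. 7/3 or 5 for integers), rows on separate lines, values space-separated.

After step 1:
  4 5 5
  2 4 3
  5/2 17/5 13/4
  4 21/4 4
After step 2:
  11/3 9/2 13/3
  25/8 87/25 61/16
  119/40 92/25 273/80
  47/12 333/80 25/6

Answer: 11/3 9/2 13/3
25/8 87/25 61/16
119/40 92/25 273/80
47/12 333/80 25/6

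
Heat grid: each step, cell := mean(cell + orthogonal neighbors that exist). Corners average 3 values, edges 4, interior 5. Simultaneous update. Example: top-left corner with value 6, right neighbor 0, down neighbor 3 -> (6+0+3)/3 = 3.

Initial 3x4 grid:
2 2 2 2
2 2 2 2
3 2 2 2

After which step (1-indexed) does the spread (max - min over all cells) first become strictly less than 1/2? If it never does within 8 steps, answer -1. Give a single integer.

Answer: 1

Derivation:
Step 1: max=7/3, min=2, spread=1/3
  -> spread < 1/2 first at step 1
Step 2: max=41/18, min=2, spread=5/18
Step 3: max=473/216, min=2, spread=41/216
Step 4: max=56057/25920, min=2, spread=4217/25920
Step 5: max=3319549/1555200, min=14479/7200, spread=38417/311040
Step 6: max=197824211/93312000, min=290597/144000, spread=1903471/18662400
Step 7: max=11798429089/5598720000, min=8755759/4320000, spread=18038617/223948800
Step 8: max=705114582851/335923200000, min=790526759/388800000, spread=883978523/13436928000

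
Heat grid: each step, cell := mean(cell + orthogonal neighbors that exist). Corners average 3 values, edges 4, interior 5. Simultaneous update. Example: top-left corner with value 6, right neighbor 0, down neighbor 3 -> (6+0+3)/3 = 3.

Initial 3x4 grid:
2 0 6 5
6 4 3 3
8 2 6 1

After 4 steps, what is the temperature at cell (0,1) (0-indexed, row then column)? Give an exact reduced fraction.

Step 1: cell (0,1) = 3
Step 2: cell (0,1) = 73/24
Step 3: cell (0,1) = 1639/450
Step 4: cell (0,1) = 194407/54000
Full grid after step 4:
  61351/16200 194407/54000 12487/3375 117137/32400
  35627/9000 118049/30000 54587/15000 266321/72000
  139177/32400 433189/108000 415459/108000 58181/16200

Answer: 194407/54000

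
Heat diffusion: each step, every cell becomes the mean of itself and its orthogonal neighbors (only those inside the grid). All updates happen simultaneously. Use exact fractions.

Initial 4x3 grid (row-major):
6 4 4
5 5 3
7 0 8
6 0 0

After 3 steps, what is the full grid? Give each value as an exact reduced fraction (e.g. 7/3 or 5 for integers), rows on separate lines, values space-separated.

After step 1:
  5 19/4 11/3
  23/4 17/5 5
  9/2 4 11/4
  13/3 3/2 8/3
After step 2:
  31/6 1009/240 161/36
  373/80 229/50 889/240
  223/48 323/100 173/48
  31/9 25/8 83/36
After step 3:
  421/90 66323/14400 4457/1080
  3811/800 24457/6000 29449/7200
  28769/7200 3837/1000 23119/7200
  1615/432 2421/800 1301/432

Answer: 421/90 66323/14400 4457/1080
3811/800 24457/6000 29449/7200
28769/7200 3837/1000 23119/7200
1615/432 2421/800 1301/432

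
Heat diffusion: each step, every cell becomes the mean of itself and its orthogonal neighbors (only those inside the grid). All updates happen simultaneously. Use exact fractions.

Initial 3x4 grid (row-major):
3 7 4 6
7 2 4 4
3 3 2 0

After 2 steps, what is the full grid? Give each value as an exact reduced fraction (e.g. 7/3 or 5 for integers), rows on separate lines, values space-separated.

After step 1:
  17/3 4 21/4 14/3
  15/4 23/5 16/5 7/2
  13/3 5/2 9/4 2
After step 2:
  161/36 1171/240 1027/240 161/36
  367/80 361/100 94/25 401/120
  127/36 821/240 199/80 31/12

Answer: 161/36 1171/240 1027/240 161/36
367/80 361/100 94/25 401/120
127/36 821/240 199/80 31/12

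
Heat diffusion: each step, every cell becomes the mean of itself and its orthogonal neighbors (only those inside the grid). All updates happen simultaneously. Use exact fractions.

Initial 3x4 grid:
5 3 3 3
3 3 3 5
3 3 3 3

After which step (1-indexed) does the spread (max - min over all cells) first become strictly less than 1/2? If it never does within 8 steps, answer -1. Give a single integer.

Step 1: max=11/3, min=3, spread=2/3
Step 2: max=427/120, min=3, spread=67/120
Step 3: max=1861/540, min=227/72, spread=317/1080
  -> spread < 1/2 first at step 3
Step 4: max=1465051/432000, min=19123/6000, spread=17639/86400
Step 5: max=13140641/3888000, min=4178087/1296000, spread=30319/194400
Step 6: max=782792959/233280000, min=252706853/77760000, spread=61681/583200
Step 7: max=46870226981/13996800000, min=187678567/57600000, spread=1580419/17496000
Step 8: max=2802830194879/839808000000, min=915456014293/279936000000, spread=7057769/104976000

Answer: 3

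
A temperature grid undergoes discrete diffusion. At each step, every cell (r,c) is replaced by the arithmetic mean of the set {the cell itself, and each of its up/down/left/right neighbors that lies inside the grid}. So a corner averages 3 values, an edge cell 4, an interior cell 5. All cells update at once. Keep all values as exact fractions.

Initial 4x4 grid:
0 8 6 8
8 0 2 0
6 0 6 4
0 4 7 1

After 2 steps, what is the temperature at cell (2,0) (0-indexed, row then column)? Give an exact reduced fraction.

Answer: 203/60

Derivation:
Step 1: cell (2,0) = 7/2
Step 2: cell (2,0) = 203/60
Full grid after step 2:
  37/9 553/120 509/120 85/18
  239/60 83/25 197/50 823/240
  203/60 337/100 341/100 281/80
  115/36 827/240 301/80 15/4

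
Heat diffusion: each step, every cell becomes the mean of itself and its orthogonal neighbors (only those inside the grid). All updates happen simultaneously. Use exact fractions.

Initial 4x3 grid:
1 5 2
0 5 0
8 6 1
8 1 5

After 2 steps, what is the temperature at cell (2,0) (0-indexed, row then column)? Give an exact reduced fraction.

Step 1: cell (2,0) = 11/2
Step 2: cell (2,0) = 283/60
Full grid after step 2:
  35/12 647/240 91/36
  71/20 323/100 79/30
  283/60 209/50 173/60
  97/18 43/10 31/9

Answer: 283/60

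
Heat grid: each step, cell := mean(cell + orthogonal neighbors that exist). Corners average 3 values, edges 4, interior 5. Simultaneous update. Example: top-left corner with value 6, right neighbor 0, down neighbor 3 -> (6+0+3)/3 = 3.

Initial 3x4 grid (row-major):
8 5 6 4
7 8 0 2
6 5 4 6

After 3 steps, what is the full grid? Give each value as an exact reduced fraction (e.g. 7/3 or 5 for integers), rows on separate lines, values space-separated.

Answer: 2687/432 821/144 353/80 287/72
3629/576 6371/1200 112/25 889/240
283/48 259/48 1019/240 281/72

Derivation:
After step 1:
  20/3 27/4 15/4 4
  29/4 5 4 3
  6 23/4 15/4 4
After step 2:
  62/9 133/24 37/8 43/12
  299/48 23/4 39/10 15/4
  19/3 41/8 35/8 43/12
After step 3:
  2687/432 821/144 353/80 287/72
  3629/576 6371/1200 112/25 889/240
  283/48 259/48 1019/240 281/72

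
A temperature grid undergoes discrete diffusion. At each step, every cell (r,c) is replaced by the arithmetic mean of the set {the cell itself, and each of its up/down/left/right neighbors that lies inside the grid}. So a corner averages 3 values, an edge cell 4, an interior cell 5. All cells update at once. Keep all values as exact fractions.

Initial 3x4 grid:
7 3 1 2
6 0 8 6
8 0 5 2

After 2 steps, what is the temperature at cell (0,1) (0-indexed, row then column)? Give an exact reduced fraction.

Answer: 899/240

Derivation:
Step 1: cell (0,1) = 11/4
Step 2: cell (0,1) = 899/240
Full grid after step 2:
  40/9 899/240 53/16 11/3
  373/80 373/100 383/100 95/24
  79/18 113/30 23/6 151/36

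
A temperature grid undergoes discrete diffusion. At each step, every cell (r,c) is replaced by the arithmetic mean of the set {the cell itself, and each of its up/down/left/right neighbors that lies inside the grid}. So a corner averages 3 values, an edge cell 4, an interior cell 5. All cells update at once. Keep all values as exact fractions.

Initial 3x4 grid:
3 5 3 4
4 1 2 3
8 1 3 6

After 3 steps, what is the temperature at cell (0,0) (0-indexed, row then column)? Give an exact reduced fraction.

Step 1: cell (0,0) = 4
Step 2: cell (0,0) = 11/3
Step 3: cell (0,0) = 427/120
Full grid after step 3:
  427/120 261/80 581/180 7169/2160
  161/45 3937/1200 1883/600 9743/2880
  7841/2160 4813/1440 1571/480 607/180

Answer: 427/120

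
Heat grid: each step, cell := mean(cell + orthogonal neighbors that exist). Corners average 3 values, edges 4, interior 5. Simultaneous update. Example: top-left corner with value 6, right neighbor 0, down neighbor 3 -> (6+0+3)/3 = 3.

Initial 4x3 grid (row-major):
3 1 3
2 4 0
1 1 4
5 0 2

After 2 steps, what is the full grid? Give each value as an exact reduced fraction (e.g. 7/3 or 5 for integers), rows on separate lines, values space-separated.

Answer: 29/12 461/240 41/18
167/80 58/25 223/120
35/16 48/25 17/8
25/12 2 23/12

Derivation:
After step 1:
  2 11/4 4/3
  5/2 8/5 11/4
  9/4 2 7/4
  2 2 2
After step 2:
  29/12 461/240 41/18
  167/80 58/25 223/120
  35/16 48/25 17/8
  25/12 2 23/12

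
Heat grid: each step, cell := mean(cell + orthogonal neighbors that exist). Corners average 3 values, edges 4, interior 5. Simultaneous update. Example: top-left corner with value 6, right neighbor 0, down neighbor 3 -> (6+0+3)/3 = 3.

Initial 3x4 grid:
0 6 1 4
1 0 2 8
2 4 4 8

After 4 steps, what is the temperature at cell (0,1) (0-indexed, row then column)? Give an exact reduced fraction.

Step 1: cell (0,1) = 7/4
Step 2: cell (0,1) = 149/60
Step 3: cell (0,1) = 523/225
Step 4: cell (0,1) = 17641/6750
Full grid after step 4:
  270277/129600 17641/6750 22711/6750 262901/64800
  1919593/864000 956267/360000 221507/60000 619763/144000
  300877/129600 320131/108000 415001/108000 294301/64800

Answer: 17641/6750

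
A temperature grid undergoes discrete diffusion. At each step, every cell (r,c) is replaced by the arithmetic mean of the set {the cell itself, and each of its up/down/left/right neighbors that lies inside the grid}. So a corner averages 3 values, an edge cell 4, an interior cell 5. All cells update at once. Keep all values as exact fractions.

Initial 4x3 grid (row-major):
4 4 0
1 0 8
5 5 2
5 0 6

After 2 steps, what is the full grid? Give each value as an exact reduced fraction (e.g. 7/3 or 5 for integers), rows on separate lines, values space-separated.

After step 1:
  3 2 4
  5/2 18/5 5/2
  4 12/5 21/4
  10/3 4 8/3
After step 2:
  5/2 63/20 17/6
  131/40 13/5 307/80
  367/120 77/20 769/240
  34/9 31/10 143/36

Answer: 5/2 63/20 17/6
131/40 13/5 307/80
367/120 77/20 769/240
34/9 31/10 143/36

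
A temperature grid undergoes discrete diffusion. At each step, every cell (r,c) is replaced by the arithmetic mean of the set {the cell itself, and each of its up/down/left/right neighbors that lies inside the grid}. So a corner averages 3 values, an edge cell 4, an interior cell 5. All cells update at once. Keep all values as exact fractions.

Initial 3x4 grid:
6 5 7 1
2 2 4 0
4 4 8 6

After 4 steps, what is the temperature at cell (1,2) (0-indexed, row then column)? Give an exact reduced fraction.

Step 1: cell (1,2) = 21/5
Step 2: cell (1,2) = 201/50
Step 3: cell (1,2) = 6137/1500
Step 4: cell (1,2) = 1447117/360000
Full grid after step 4:
  65759/16200 871817/216000 850297/216000 486707/129600
  1719269/432000 184099/45000 1447117/360000 3386033/864000
  259661/64800 443221/108000 453461/108000 530657/129600

Answer: 1447117/360000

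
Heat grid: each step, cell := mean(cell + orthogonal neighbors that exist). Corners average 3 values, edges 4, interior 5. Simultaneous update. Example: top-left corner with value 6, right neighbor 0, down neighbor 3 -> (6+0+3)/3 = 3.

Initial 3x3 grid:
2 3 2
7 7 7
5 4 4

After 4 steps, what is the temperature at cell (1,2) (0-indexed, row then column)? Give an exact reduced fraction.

Answer: 7159/1500

Derivation:
Step 1: cell (1,2) = 5
Step 2: cell (1,2) = 49/10
Step 3: cell (1,2) = 5681/1200
Step 4: cell (1,2) = 7159/1500
Full grid after step 4:
  198059/43200 218713/48000 97717/21600
  4187459/864000 1721083/360000 7159/1500
  651127/129600 543823/108000 53471/10800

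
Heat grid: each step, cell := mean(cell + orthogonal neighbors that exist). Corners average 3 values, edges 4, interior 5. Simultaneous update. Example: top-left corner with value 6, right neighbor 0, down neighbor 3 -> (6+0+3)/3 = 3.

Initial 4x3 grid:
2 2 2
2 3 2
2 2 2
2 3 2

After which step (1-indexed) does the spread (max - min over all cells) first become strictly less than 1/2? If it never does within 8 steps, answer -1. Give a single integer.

Step 1: max=12/5, min=2, spread=2/5
  -> spread < 1/2 first at step 1
Step 2: max=559/240, min=169/80, spread=13/60
Step 3: max=2437/1080, min=767/360, spread=17/135
Step 4: max=1941223/864000, min=618881/288000, spread=4229/43200
Step 5: max=17336693/7776000, min=5602771/2592000, spread=26419/388800
Step 6: max=6918552223/3110400000, min=2247160841/1036800000, spread=1770697/31104000
Step 7: max=62061500393/27993600000, min=20289061231/9331200000, spread=11943167/279936000
Step 8: max=24792453278263/11197440000000, min=8126493695921/3732480000000, spread=825944381/22394880000

Answer: 1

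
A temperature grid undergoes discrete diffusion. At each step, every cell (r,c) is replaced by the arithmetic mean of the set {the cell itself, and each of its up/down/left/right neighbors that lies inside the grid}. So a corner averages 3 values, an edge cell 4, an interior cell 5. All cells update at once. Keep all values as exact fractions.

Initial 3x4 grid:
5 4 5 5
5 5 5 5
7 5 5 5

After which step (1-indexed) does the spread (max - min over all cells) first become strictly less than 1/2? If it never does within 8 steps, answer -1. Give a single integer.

Answer: 3

Derivation:
Step 1: max=17/3, min=14/3, spread=1
Step 2: max=50/9, min=569/120, spread=293/360
Step 3: max=718/135, min=5833/1200, spread=4943/10800
  -> spread < 1/2 first at step 3
Step 4: max=340753/64800, min=53093/10800, spread=4439/12960
Step 5: max=20159117/3888000, min=1601561/324000, spread=188077/777600
Step 6: max=1202184583/233280000, min=48157067/9720000, spread=1856599/9331200
Step 7: max=71712749597/13996800000, min=725149657/145800000, spread=83935301/559872000
Step 8: max=4288249929223/839808000000, min=43615675613/8748000000, spread=809160563/6718464000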